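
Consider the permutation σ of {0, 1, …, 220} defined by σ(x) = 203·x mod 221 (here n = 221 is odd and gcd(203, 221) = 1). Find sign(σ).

-1

Trace 103: π^k(103) = [103, 135, 1, 203] for k=0..3.
The orbit structure of x ↦ 203x mod 221: 60 orbits of sizes [4, 4, 4, 4, 4, 4, 4, 4, 4, 4, 4, 4, 4, 4, 4, 4, 4, 4, 4, 4, 4, 4, 4, 4, 4, 4, 4, 4, 4, 4, 4, 4, 4, 4, 4, 4, 4, 4, 4, 4, 4, 4, 4, 4, 4, 4, 4, 4, 4, 4, 4, 2, 2, 2, 2, 2, 2, 2, 2, 1].
Σ(ℓ_i−1) = 221−60 = 161; sign = (−1)^161 = -1.
(203|221)_J = -1 (Zolotarev's lemma cross-check).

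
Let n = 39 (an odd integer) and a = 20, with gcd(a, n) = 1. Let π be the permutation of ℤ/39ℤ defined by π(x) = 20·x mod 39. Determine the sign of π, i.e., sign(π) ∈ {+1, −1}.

+1

Start at x=4: 4 → 2 → 1 → 20 → 10 → 5 → 22 → … (one orbit).
Cycle lengths of π_20 on ℤ/39ℤ: [12, 12, 12, 2, 1]; 5 cycles in total.
With 5 cycles on 39 points, sign = (−1)^{39−5} = +1.
Via Zolotarev, sign(π_{20}) = (20|39) = +1.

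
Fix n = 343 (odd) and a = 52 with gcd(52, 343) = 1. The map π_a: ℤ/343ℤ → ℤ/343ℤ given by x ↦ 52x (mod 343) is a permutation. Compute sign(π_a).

-1

Trace 5: π^k(5) = [5, 260, 143, 233, 111, 284, 19] for k=0..6.
Cycle lengths of π_52 on ℤ/343ℤ: [294, 42, 6, 1]; 4 cycles in total.
343 − 4 = 339 transpositions; sign(π) = (−1)^339 = -1.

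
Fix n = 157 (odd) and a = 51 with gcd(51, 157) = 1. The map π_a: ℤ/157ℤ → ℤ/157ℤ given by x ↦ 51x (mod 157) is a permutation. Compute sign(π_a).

Orbit of 140 under x↦51x: [140, 75, 57, 81, 49, 144, 122]… (length divides ord_157(51)).
π_51 has 3 disjoint cycles with lengths [78, 78, 1] on {0,…,156}.
sign(π) = (−1)^{n − #cycles} = (−1)^{157−3} = (−1)^154 = +1.
Zolotarev: (51|157) = +1, matching the cycle-count sign.

+1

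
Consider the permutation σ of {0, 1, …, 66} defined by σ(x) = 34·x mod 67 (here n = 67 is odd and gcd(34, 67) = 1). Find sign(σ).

Trace 36: π^k(36) = [36, 18, 9, 38, 19, 43, 55] for k=0..6.
Cycle type of π: 66 + 1; total 2 cycles.
sign(π) = (−1)^{n − #cycles} = (−1)^{67−2} = (−1)^65 = -1.
Check: (34/67) = -1 by Zolotarev.

-1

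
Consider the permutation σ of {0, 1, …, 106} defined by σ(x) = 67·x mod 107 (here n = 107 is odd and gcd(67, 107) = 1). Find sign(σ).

Start at x=82: 82 → 37 → 18 → 29 → 17 → 69 → 22 → … (one orbit).
Decompose π into cycles: lengths [106, 1] (2 cycles, including the fixed point 0).
n − c = 107 − 2 = 105; sign = (−1)^105 = -1.
(67|107)_J = -1 (Zolotarev's lemma cross-check).

-1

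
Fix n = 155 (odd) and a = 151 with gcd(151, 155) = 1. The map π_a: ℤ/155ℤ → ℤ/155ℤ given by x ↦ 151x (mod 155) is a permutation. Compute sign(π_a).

-1

Trace 16: π^k(16) = [16, 91, 101, 61, 66, 46, 126] for k=0..6.
Decompose π into cycles: lengths [10, 10, 10, 10, 10, 10, 10, 10, 10, 10, 10, 10, 10, 10, 10, 1, 1, 1, 1, 1] (20 cycles, including the fixed point 0).
Σ(ℓ_i−1) = 155−20 = 135; sign = (−1)^135 = -1.
The Jacobi symbol (151|155) = -1 (Zolotarev) agrees.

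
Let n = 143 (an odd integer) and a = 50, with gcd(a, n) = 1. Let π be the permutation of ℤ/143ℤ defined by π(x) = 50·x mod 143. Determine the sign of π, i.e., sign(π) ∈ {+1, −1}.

Orbit of 36 under x↦50x: [36, 84, 53, 76, 82, 96, 81]… (length divides ord_143(50)).
The orbit structure of x ↦ 50x mod 143: 5 orbits of sizes [60, 60, 12, 10, 1].
With 5 cycles on 143 points, sign = (−1)^{143−5} = +1.
Check: (50/143) = +1 by Zolotarev.

+1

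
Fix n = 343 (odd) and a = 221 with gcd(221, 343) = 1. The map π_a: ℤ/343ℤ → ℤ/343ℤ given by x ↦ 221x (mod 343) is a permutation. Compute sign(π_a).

+1

Orbit of 319 under x↦221x: [319, 184, 190, 144, 268, 232, 165]… (length divides ord_343(221)).
Decompose π into cycles: lengths [147, 147, 21, 21, 3, 3, 1] (7 cycles, including the fixed point 0).
7 cycles on 343: each ℓ→(−1)^(ℓ−1), product (−1)^336 = +1.
(221|343)_J = +1 (Zolotarev's lemma cross-check).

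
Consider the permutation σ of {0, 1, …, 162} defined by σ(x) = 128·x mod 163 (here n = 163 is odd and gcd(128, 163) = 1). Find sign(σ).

Trace 144: π^k(144) = [144, 13, 34, 114, 85, 122, 131] for k=0..6.
2 cycles of lengths [162, 1].
n − c = 163 − 2 = 161; sign = (−1)^161 = -1.
Check: (128/163) = -1 by Zolotarev.

-1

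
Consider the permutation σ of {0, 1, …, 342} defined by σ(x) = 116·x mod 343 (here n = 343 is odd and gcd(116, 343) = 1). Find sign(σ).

+1

Start at x=165: 165 → 275 → 1 → 116 → 79 → 246 → 67 → … (one orbit).
Cycle lengths of π_116 on ℤ/343ℤ: [21, 21, 21, 21, 21, 21, 21, 21, 21, 21, 21, 21, 21, 21, 3, 3, 3, 3, 3, 3, 3, 3, 3, 3, 3, 3, 3, 3, 3, 3, 1]; 31 cycles in total.
sign(π) = (−1)^{n − #cycles} = (−1)^{343−31} = (−1)^312 = +1.
The Jacobi symbol (116|343) = +1 (Zolotarev) agrees.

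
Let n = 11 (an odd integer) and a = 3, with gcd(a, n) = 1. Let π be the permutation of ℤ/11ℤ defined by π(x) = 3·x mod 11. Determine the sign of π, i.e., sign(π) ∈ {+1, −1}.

Orbit of 5 under x↦3x: [5, 4, 1, 3, 9]… (length divides ord_11(3)).
Decompose π into cycles: lengths [5, 5, 1] (3 cycles, including the fixed point 0).
n − c = 11 − 3 = 8; sign = (−1)^8 = +1.

+1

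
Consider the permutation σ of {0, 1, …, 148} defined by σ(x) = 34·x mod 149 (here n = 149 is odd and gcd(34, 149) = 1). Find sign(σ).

Trace 98: π^k(98) = [98, 54, 48, 142, 60, 103, 75] for k=0..6.
2 cycles of lengths [148, 1].
149 − 2 = 147 transpositions; sign(π) = (−1)^147 = -1.
Via Zolotarev, sign(π_{34}) = (34|149) = -1.

-1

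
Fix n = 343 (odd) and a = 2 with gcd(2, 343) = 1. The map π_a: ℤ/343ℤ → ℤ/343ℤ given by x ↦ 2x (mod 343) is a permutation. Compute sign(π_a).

+1

Orbit of 186 under x↦2x: [186, 29, 58, 116, 232, 121, 242]… (length divides ord_343(2)).
The orbit structure of x ↦ 2x mod 343: 7 orbits of sizes [147, 147, 21, 21, 3, 3, 1].
With 7 cycles on 343 points, sign = (−1)^{343−7} = +1.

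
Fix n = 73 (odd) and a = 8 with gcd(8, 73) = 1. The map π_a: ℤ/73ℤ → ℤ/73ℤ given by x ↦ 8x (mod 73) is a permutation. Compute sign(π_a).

Orbit of 64 under x↦8x: [64, 1, 8]… (length divides ord_73(8)).
25 cycles of lengths [3, 3, 3, 3, 3, 3, 3, 3, 3, 3, 3, 3, 3, 3, 3, 3, 3, 3, 3, 3, 3, 3, 3, 3, 1].
Σ(ℓ_i−1) = 73−25 = 48; sign = (−1)^48 = +1.
Via Zolotarev, sign(π_{8}) = (8|73) = +1.

+1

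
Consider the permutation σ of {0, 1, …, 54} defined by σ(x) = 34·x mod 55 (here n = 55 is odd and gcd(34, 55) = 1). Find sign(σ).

+1

Orbit of 34 under x↦34x: [34, 1]… (length divides ord_55(34)).
Cycle lengths of π_34 on ℤ/55ℤ: [2, 2, 2, 2, 2, 2, 2, 2, 2, 2, 2, 2, 2, 2, 2, 2, 2, 2, 2, 2, 2, 2, 1, 1, 1, 1, 1, 1, 1, 1, 1, 1, 1]; 33 cycles in total.
sign(π) = (−1)^{n − #cycles} = (−1)^{55−33} = (−1)^22 = +1.
Check: (34/55) = +1 by Zolotarev.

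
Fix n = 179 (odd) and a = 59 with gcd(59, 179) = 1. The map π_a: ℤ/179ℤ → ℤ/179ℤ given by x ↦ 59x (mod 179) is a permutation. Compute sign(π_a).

+1

Orbit of 110 under x↦59x: [110, 46, 29, 100, 172, 124, 156]… (length divides ord_179(59)).
The orbit structure of x ↦ 59x mod 179: 3 orbits of sizes [89, 89, 1].
Σ(ℓ_i−1) = 179−3 = 176; sign = (−1)^176 = +1.
The Jacobi symbol (59|179) = +1 (Zolotarev) agrees.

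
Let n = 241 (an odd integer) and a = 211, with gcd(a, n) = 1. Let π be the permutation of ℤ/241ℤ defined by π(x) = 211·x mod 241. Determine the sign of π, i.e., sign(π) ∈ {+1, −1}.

+1

Trace 211: π^k(211) = [211, 177, 233, 240, 30, 64, 8] for k=0..6.
Cycle type of π: 8×30 + 1; total 31 cycles.
Σ(ℓ_i−1) = 241−31 = 210; sign = (−1)^210 = +1.
Check: (211/241) = +1 by Zolotarev.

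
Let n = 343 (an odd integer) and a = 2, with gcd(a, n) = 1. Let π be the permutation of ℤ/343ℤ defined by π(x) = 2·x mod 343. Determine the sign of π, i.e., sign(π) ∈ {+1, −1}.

Trace 338: π^k(338) = [338, 333, 323, 303, 263, 183, 23] for k=0..6.
Decompose π into cycles: lengths [147, 147, 21, 21, 3, 3, 1] (7 cycles, including the fixed point 0).
343 − 7 = 336 transpositions; sign(π) = (−1)^336 = +1.

+1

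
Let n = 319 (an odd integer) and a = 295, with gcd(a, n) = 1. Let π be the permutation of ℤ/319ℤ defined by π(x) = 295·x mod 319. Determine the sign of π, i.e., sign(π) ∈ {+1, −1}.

Orbit of 212 under x↦295x: [212, 16, 254, 284, 202, 256, 236]… (length divides ord_319(295)).
9 cycles of lengths [70, 70, 70, 70, 14, 14, 5, 5, 1].
9 cycles on 319: each ℓ→(−1)^(ℓ−1), product (−1)^310 = +1.

+1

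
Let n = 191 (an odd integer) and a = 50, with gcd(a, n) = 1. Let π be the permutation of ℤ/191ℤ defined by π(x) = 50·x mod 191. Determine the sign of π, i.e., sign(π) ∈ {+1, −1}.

Orbit of 10 under x↦50x: [10, 118, 170, 96, 25, 104, 43]… (length divides ord_191(50)).
The orbit structure of x ↦ 50x mod 191: 3 orbits of sizes [95, 95, 1].
With 3 cycles on 191 points, sign = (−1)^{191−3} = +1.

+1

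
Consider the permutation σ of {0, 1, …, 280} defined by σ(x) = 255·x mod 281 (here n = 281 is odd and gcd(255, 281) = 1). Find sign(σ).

-1

Trace 66: π^k(66) = [66, 251, 218, 233, 124, 148, 86] for k=0..6.
Cycle type of π: 280 + 1; total 2 cycles.
sign(π) = (−1)^{n − #cycles} = (−1)^{281−2} = (−1)^279 = -1.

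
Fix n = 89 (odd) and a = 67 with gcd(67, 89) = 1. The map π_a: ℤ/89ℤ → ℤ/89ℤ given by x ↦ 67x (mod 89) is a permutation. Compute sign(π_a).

+1

Trace 32: π^k(32) = [32, 8, 2, 45, 78, 64, 16] for k=0..6.
The orbit structure of x ↦ 67x mod 89: 9 orbits of sizes [11, 11, 11, 11, 11, 11, 11, 11, 1].
9 cycles on 89: each ℓ→(−1)^(ℓ−1), product (−1)^80 = +1.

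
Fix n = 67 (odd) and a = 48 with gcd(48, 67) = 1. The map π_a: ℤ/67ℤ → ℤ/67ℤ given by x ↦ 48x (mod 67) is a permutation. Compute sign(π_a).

Orbit of 30 under x↦48x: [30, 33, 43, 54, 46, 64, 57]… (length divides ord_67(48)).
π_48 has 2 disjoint cycles with lengths [66, 1] on {0,…,66}.
With 2 cycles on 67 points, sign = (−1)^{67−2} = -1.
Zolotarev: (48|67) = -1, matching the cycle-count sign.

-1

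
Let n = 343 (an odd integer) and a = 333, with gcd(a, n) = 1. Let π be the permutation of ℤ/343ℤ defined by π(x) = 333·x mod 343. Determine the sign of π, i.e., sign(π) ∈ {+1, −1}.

+1

Start at x=92: 92 → 109 → 282 → 267 → 74 → 289 → 197 → … (one orbit).
Cycle type of π: 147×2 + 21×2 + 3×2 + 1; total 7 cycles.
Σ(ℓ_i−1) = 343−7 = 336; sign = (−1)^336 = +1.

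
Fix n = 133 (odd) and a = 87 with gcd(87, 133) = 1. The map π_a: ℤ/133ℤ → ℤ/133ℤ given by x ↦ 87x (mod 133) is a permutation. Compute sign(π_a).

-1

Trace 11: π^k(11) = [11, 26, 1, 87, 121, 20] for k=0..5.
Cycle lengths of π_87 on ℤ/133ℤ: [6, 6, 6, 6, 6, 6, 6, 6, 6, 6, 6, 6, 6, 6, 6, 6, 6, 6, 6, 3, 3, 3, 3, 3, 3, 1]; 26 cycles in total.
26 cycles on 133: each ℓ→(−1)^(ℓ−1), product (−1)^107 = -1.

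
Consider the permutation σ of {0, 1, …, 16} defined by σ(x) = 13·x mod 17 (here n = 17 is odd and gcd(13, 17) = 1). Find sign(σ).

Orbit of 16 under x↦13x: [16, 4, 1, 13]… (length divides ord_17(13)).
Cycle lengths of π_13 on ℤ/17ℤ: [4, 4, 4, 4, 1]; 5 cycles in total.
n − c = 17 − 5 = 12; sign = (−1)^12 = +1.
Zolotarev: (13|17) = +1, matching the cycle-count sign.

+1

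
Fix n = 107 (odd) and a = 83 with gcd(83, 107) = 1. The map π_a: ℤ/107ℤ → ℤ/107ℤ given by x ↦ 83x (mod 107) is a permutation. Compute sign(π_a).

+1

Start at x=29: 29 → 53 → 12 → 33 → 64 → 69 → 56 → … (one orbit).
Cycle type of π: 53×2 + 1; total 3 cycles.
With 3 cycles on 107 points, sign = (−1)^{107−3} = +1.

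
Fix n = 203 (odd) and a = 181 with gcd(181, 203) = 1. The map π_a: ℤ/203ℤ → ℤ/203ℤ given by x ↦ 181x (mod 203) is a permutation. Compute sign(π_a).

-1

Start at x=141: 141 → 146 → 36 → 20 → 169 → 139 → 190 → … (one orbit).
π_181 has 20 disjoint cycles with lengths [14, 14, 14, 14, 14, 14, 14, 14, 14, 14, 14, 14, 7, 7, 7, 7, 2, 2, 2, 1] on {0,…,202}.
With 20 cycles on 203 points, sign = (−1)^{203−20} = -1.
Zolotarev: (181|203) = -1, matching the cycle-count sign.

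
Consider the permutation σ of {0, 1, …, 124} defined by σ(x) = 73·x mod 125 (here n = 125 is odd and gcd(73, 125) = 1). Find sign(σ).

-1

Start at x=32: 32 → 86 → 28 → 44 → 87 → 101 → 123 → … (one orbit).
Cycle lengths of π_73 on ℤ/125ℤ: [100, 20, 4, 1]; 4 cycles in total.
With 4 cycles on 125 points, sign = (−1)^{125−4} = -1.
Zolotarev: (73|125) = -1, matching the cycle-count sign.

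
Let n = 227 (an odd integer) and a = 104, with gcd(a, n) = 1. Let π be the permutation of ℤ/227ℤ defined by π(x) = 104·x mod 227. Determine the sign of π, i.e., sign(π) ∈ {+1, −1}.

+1

Start at x=120: 120 → 222 → 161 → 173 → 59 → 7 → 47 → … (one orbit).
3 cycles of lengths [113, 113, 1].
sign(π) = (−1)^{n − #cycles} = (−1)^{227−3} = (−1)^224 = +1.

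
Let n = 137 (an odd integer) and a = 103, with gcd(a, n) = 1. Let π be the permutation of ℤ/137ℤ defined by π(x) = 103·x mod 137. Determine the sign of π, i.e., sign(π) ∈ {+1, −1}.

Orbit of 60 under x↦103x: [60, 15, 38, 78, 88, 22, 74]… (length divides ord_137(103)).
The orbit structure of x ↦ 103x mod 137: 5 orbits of sizes [34, 34, 34, 34, 1].
Σ(ℓ_i−1) = 137−5 = 132; sign = (−1)^132 = +1.
Zolotarev: (103|137) = +1, matching the cycle-count sign.

+1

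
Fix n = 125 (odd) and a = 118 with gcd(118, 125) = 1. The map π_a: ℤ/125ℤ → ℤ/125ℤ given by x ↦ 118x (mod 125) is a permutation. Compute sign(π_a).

Trace 107: π^k(107) = [107, 1, 118, 49, 32, 26, 68] for k=0..6.
The orbit structure of x ↦ 118x mod 125: 12 orbits of sizes [20, 20, 20, 20, 20, 4, 4, 4, 4, 4, 4, 1].
sign(π) = (−1)^{n − #cycles} = (−1)^{125−12} = (−1)^113 = -1.
Via Zolotarev, sign(π_{118}) = (118|125) = -1.

-1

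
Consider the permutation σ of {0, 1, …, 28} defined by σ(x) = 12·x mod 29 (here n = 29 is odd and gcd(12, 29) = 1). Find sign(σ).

Orbit of 28 under x↦12x: [28, 17, 1, 12]… (length divides ord_29(12)).
The orbit structure of x ↦ 12x mod 29: 8 orbits of sizes [4, 4, 4, 4, 4, 4, 4, 1].
Σ(ℓ_i−1) = 29−8 = 21; sign = (−1)^21 = -1.
(12|29)_J = -1 (Zolotarev's lemma cross-check).

-1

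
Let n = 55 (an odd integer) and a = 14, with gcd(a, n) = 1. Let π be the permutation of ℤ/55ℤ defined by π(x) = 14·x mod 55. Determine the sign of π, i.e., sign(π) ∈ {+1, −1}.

Trace 16: π^k(16) = [16, 4, 1, 14, 31, 49, 26] for k=0..6.
Cycle type of π: 10×4 + 5×2 + 2×2 + 1; total 9 cycles.
sign(π) = (−1)^{n − #cycles} = (−1)^{55−9} = (−1)^46 = +1.

+1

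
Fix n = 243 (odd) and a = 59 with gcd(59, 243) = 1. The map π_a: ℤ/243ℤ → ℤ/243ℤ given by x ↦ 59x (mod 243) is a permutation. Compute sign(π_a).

Orbit of 238 under x↦59x: [238, 191, 91, 23, 142, 116, 40]… (length divides ord_243(59)).
6 cycles of lengths [162, 54, 18, 6, 2, 1].
6 cycles on 243: each ℓ→(−1)^(ℓ−1), product (−1)^237 = -1.

-1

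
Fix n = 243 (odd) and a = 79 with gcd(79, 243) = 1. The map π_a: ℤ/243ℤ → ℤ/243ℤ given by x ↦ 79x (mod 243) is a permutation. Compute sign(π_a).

Orbit of 40 under x↦79x: [40, 1, 79, 166, 235, 97, 130]… (length divides ord_243(79)).
π_79 has 11 disjoint cycles with lengths [81, 81, 27, 27, 9, 9, 3, 3, 1, 1, 1] on {0,…,242}.
sign(π) = (−1)^{n − #cycles} = (−1)^{243−11} = (−1)^232 = +1.
Zolotarev: (79|243) = +1, matching the cycle-count sign.

+1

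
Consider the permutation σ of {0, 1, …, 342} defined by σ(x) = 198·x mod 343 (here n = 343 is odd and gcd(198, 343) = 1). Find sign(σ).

Trace 218: π^k(218) = [218, 289, 284, 323, 156, 18, 134] for k=0..6.
Decompose π into cycles: lengths [147, 147, 21, 21, 3, 3, 1] (7 cycles, including the fixed point 0).
sign(π) = (−1)^{n − #cycles} = (−1)^{343−7} = (−1)^336 = +1.

+1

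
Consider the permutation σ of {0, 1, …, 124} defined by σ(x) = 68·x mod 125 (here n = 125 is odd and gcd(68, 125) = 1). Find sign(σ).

Trace 124: π^k(124) = [124, 57, 1, 68] for k=0..3.
Cycle type of π: 4×31 + 1; total 32 cycles.
32 cycles on 125: each ℓ→(−1)^(ℓ−1), product (−1)^93 = -1.
Check: (68/125) = -1 by Zolotarev.

-1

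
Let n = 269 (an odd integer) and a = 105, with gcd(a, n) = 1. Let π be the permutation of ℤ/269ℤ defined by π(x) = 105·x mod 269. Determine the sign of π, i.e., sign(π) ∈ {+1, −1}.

Start at x=185: 185 → 57 → 67 → 41 → 1 → 105 → 265 → … (one orbit).
5 cycles of lengths [67, 67, 67, 67, 1].
With 5 cycles on 269 points, sign = (−1)^{269−5} = +1.
Zolotarev: (105|269) = +1, matching the cycle-count sign.

+1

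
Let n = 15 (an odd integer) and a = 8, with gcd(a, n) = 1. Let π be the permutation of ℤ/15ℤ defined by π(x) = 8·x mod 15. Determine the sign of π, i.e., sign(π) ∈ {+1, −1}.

+1

Start at x=4: 4 → 2 → 1 → 8 → 4 (one orbit).
π_8 has 5 disjoint cycles with lengths [4, 4, 4, 2, 1] on {0,…,14}.
n − c = 15 − 5 = 10; sign = (−1)^10 = +1.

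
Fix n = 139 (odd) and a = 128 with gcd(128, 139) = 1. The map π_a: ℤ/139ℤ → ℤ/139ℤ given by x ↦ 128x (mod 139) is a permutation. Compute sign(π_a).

-1

Orbit of 21 under x↦128x: [21, 47, 39, 127, 132, 77, 126]… (length divides ord_139(128)).
The orbit structure of x ↦ 128x mod 139: 2 orbits of sizes [138, 1].
2 cycles on 139: each ℓ→(−1)^(ℓ−1), product (−1)^137 = -1.
Check: (128/139) = -1 by Zolotarev.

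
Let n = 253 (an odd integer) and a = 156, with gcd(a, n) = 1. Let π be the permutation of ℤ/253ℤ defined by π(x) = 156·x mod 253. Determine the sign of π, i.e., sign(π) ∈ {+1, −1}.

-1

Orbit of 50 under x↦156x: [50, 210, 123, 213, 85, 104, 32]… (length divides ord_253(156)).
Decompose π into cycles: lengths [110, 110, 11, 11, 10, 1] (6 cycles, including the fixed point 0).
Σ(ℓ_i−1) = 253−6 = 247; sign = (−1)^247 = -1.
(156|253)_J = -1 (Zolotarev's lemma cross-check).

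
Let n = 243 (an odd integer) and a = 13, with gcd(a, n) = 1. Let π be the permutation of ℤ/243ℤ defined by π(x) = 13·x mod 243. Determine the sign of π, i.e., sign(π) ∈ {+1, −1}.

+1

Trace 136: π^k(136) = [136, 67, 142, 145, 184, 205, 235] for k=0..6.
Decompose π into cycles: lengths [81, 81, 27, 27, 9, 9, 3, 3, 1, 1, 1] (11 cycles, including the fixed point 0).
11 cycles on 243: each ℓ→(−1)^(ℓ−1), product (−1)^232 = +1.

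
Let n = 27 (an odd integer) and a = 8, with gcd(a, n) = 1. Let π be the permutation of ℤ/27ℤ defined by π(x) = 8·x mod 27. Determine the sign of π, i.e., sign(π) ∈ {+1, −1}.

Trace 19: π^k(19) = [19, 17, 1, 8, 10, 26] for k=0..5.
π_8 has 8 disjoint cycles with lengths [6, 6, 6, 2, 2, 2, 2, 1] on {0,…,26}.
Σ(ℓ_i−1) = 27−8 = 19; sign = (−1)^19 = -1.
Zolotarev: (8|27) = -1, matching the cycle-count sign.

-1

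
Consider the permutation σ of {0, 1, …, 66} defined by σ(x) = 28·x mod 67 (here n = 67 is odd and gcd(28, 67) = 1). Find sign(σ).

Trace 6: π^k(6) = [6, 34, 14, 57, 55, 66, 39] for k=0..6.
The orbit structure of x ↦ 28x mod 67: 2 orbits of sizes [66, 1].
n − c = 67 − 2 = 65; sign = (−1)^65 = -1.
(28|67)_J = -1 (Zolotarev's lemma cross-check).

-1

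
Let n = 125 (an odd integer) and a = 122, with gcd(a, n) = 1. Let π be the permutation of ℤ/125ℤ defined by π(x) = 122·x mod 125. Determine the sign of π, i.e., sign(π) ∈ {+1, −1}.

-1

Start at x=1: 1 → 122 → 9 → 98 → 81 → 7 → 104 → … (one orbit).
The orbit structure of x ↦ 122x mod 125: 4 orbits of sizes [100, 20, 4, 1].
n − c = 125 − 4 = 121; sign = (−1)^121 = -1.
Zolotarev: (122|125) = -1, matching the cycle-count sign.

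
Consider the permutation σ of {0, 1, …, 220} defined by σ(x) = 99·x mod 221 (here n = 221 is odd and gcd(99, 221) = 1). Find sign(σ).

+1

Trace 96: π^k(96) = [96, 1, 99, 77, 109, 183, 216] for k=0..6.
π_99 has 17 disjoint cycles with lengths [16, 16, 16, 16, 16, 16, 16, 16, 16, 16, 16, 16, 16, 4, 4, 4, 1] on {0,…,220}.
n − c = 221 − 17 = 204; sign = (−1)^204 = +1.
Zolotarev: (99|221) = +1, matching the cycle-count sign.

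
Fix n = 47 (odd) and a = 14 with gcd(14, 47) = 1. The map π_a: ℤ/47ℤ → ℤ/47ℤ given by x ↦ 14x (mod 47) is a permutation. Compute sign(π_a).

+1

Start at x=24: 24 → 7 → 4 → 9 → 32 → 25 → 21 → … (one orbit).
Cycle lengths of π_14 on ℤ/47ℤ: [23, 23, 1]; 3 cycles in total.
n − c = 47 − 3 = 44; sign = (−1)^44 = +1.
Check: (14/47) = +1 by Zolotarev.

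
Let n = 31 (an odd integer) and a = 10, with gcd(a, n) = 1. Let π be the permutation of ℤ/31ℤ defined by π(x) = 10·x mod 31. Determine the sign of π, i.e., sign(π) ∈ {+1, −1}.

+1

Start at x=18: 18 → 25 → 2 → 20 → 14 → 16 → 5 → … (one orbit).
3 cycles of lengths [15, 15, 1].
Σ(ℓ_i−1) = 31−3 = 28; sign = (−1)^28 = +1.
The Jacobi symbol (10|31) = +1 (Zolotarev) agrees.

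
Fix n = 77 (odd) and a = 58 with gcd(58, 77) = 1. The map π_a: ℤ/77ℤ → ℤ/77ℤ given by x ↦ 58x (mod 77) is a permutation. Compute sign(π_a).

Start at x=67: 67 → 36 → 9 → 60 → 15 → 23 → 25 → … (one orbit).
Cycle lengths of π_58 on ℤ/77ℤ: [15, 15, 15, 15, 5, 5, 3, 3, 1]; 9 cycles in total.
sign(π) = (−1)^{n − #cycles} = (−1)^{77−9} = (−1)^68 = +1.
Via Zolotarev, sign(π_{58}) = (58|77) = +1.

+1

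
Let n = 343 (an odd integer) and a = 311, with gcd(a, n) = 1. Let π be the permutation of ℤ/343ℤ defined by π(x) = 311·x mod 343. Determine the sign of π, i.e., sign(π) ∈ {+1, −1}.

-1

Start at x=40: 40 → 92 → 143 → 226 → 314 → 242 → 145 → … (one orbit).
Cycle type of π: 294 + 42 + 6 + 1; total 4 cycles.
n − c = 343 − 4 = 339; sign = (−1)^339 = -1.
(311|343)_J = -1 (Zolotarev's lemma cross-check).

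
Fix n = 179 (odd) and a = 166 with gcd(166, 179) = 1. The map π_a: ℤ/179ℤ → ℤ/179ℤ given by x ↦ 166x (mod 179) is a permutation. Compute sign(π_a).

Start at x=174: 174 → 65 → 50 → 66 → 37 → 56 → 167 → … (one orbit).
Decompose π into cycles: lengths [178, 1] (2 cycles, including the fixed point 0).
n − c = 179 − 2 = 177; sign = (−1)^177 = -1.
Via Zolotarev, sign(π_{166}) = (166|179) = -1.

-1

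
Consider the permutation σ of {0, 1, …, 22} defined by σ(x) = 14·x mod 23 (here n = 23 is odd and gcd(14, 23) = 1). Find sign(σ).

-1

Start at x=2: 2 → 5 → 1 → 14 → 12 → 7 → 6 → … (one orbit).
Decompose π into cycles: lengths [22, 1] (2 cycles, including the fixed point 0).
sign(π) = (−1)^{n − #cycles} = (−1)^{23−2} = (−1)^21 = -1.
Zolotarev: (14|23) = -1, matching the cycle-count sign.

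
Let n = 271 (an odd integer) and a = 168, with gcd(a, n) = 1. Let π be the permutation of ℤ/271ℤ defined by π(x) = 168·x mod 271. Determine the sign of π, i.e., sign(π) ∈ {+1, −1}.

Orbit of 50 under x↦168x: [50, 270, 103, 231, 55, 26, 32]… (length divides ord_271(168)).
π_168 has 2 disjoint cycles with lengths [270, 1] on {0,…,270}.
With 2 cycles on 271 points, sign = (−1)^{271−2} = -1.
The Jacobi symbol (168|271) = -1 (Zolotarev) agrees.

-1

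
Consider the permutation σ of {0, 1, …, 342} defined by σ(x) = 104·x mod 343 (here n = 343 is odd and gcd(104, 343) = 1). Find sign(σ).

-1

Trace 223: π^k(223) = [223, 211, 335, 197, 251, 36, 314] for k=0..6.
Cycle lengths of π_104 on ℤ/343ℤ: [98, 98, 98, 14, 14, 14, 2, 2, 2, 1]; 10 cycles in total.
Σ(ℓ_i−1) = 343−10 = 333; sign = (−1)^333 = -1.
Zolotarev: (104|343) = -1, matching the cycle-count sign.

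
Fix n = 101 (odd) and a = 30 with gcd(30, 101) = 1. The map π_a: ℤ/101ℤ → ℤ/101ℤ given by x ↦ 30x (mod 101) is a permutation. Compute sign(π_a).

Trace 21: π^k(21) = [21, 24, 13, 87, 85, 25, 43] for k=0..6.
3 cycles of lengths [50, 50, 1].
Σ(ℓ_i−1) = 101−3 = 98; sign = (−1)^98 = +1.

+1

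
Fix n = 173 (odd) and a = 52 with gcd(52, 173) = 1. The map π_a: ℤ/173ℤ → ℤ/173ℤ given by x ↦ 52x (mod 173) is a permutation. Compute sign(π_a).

Trace 124: π^k(124) = [124, 47, 22, 106, 149, 136, 152] for k=0..6.
5 cycles of lengths [43, 43, 43, 43, 1].
sign(π) = (−1)^{n − #cycles} = (−1)^{173−5} = (−1)^168 = +1.
The Jacobi symbol (52|173) = +1 (Zolotarev) agrees.

+1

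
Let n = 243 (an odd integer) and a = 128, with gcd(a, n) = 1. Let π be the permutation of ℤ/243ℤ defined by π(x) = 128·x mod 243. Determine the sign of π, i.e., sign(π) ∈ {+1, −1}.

-1

Start at x=13: 13 → 206 → 124 → 77 → 136 → 155 → 157 → … (one orbit).
The orbit structure of x ↦ 128x mod 243: 6 orbits of sizes [162, 54, 18, 6, 2, 1].
6 cycles on 243: each ℓ→(−1)^(ℓ−1), product (−1)^237 = -1.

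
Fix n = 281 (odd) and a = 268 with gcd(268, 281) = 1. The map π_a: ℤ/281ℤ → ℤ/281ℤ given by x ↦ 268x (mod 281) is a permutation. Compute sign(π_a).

Start at x=220: 220 → 231 → 88 → 261 → 260 → 273 → 104 → … (one orbit).
2 cycles of lengths [280, 1].
n − c = 281 − 2 = 279; sign = (−1)^279 = -1.

-1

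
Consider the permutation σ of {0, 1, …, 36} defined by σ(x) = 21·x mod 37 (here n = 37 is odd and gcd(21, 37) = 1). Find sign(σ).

+1

Start at x=30: 30 → 1 → 21 → 34 → 11 → 9 → 4 → … (one orbit).
The orbit structure of x ↦ 21x mod 37: 3 orbits of sizes [18, 18, 1].
37 − 3 = 34 transpositions; sign(π) = (−1)^34 = +1.
Check: (21/37) = +1 by Zolotarev.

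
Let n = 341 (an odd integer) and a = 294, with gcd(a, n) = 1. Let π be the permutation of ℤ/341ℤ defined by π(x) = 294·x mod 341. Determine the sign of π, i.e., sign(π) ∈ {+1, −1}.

+1

Trace 182: π^k(182) = [182, 312, 340, 47, 178, 159, 29] for k=0..6.
π_294 has 35 disjoint cycles with lengths [10, 10, 10, 10, 10, 10, 10, 10, 10, 10, 10, 10, 10, 10, 10, 10, 10, 10, 10, 10, 10, 10, 10, 10, 10, 10, 10, 10, 10, 10, 10, 10, 10, 10, 1] on {0,…,340}.
n − c = 341 − 35 = 306; sign = (−1)^306 = +1.
(294|341)_J = +1 (Zolotarev's lemma cross-check).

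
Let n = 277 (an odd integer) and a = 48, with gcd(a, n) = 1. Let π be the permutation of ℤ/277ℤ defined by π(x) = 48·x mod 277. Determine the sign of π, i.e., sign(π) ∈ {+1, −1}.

Start at x=49: 49 → 136 → 157 → 57 → 243 → 30 → 55 → … (one orbit).
Decompose π into cycles: lengths [69, 69, 69, 69, 1] (5 cycles, including the fixed point 0).
n − c = 277 − 5 = 272; sign = (−1)^272 = +1.
The Jacobi symbol (48|277) = +1 (Zolotarev) agrees.

+1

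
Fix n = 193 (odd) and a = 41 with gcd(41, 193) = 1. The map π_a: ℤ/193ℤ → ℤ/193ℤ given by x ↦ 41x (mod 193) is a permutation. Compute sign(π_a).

Orbit of 149 under x↦41x: [149, 126, 148, 85, 11, 65, 156]… (length divides ord_193(41)).
The orbit structure of x ↦ 41x mod 193: 2 orbits of sizes [192, 1].
Σ(ℓ_i−1) = 193−2 = 191; sign = (−1)^191 = -1.

-1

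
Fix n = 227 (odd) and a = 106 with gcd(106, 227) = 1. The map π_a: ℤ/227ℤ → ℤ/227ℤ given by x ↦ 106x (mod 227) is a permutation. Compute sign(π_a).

-1

Trace 109: π^k(109) = [109, 204, 59, 125, 84, 51, 185] for k=0..6.
The orbit structure of x ↦ 106x mod 227: 2 orbits of sizes [226, 1].
sign(π) = (−1)^{n − #cycles} = (−1)^{227−2} = (−1)^225 = -1.
Check: (106/227) = -1 by Zolotarev.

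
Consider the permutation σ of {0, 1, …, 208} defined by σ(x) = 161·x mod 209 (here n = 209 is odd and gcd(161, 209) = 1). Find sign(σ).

Trace 26: π^k(26) = [26, 6, 130, 30, 23, 150, 115] for k=0..6.
Cycle lengths of π_161 on ℤ/209ℤ: [90, 90, 10, 9, 9, 1]; 6 cycles in total.
With 6 cycles on 209 points, sign = (−1)^{209−6} = -1.
(161|209)_J = -1 (Zolotarev's lemma cross-check).

-1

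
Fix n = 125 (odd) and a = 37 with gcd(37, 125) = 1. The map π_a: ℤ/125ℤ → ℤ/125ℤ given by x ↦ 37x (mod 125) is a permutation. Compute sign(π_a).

Start at x=121: 121 → 102 → 24 → 13 → 106 → 47 → 114 → … (one orbit).
The orbit structure of x ↦ 37x mod 125: 4 orbits of sizes [100, 20, 4, 1].
Σ(ℓ_i−1) = 125−4 = 121; sign = (−1)^121 = -1.
Check: (37/125) = -1 by Zolotarev.

-1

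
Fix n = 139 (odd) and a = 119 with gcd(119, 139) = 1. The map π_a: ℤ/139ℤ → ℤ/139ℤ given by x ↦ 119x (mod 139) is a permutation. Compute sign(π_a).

Orbit of 31 under x↦119x: [31, 75, 29, 115, 63, 130, 41]… (length divides ord_139(119)).
2 cycles of lengths [138, 1].
sign(π) = (−1)^{n − #cycles} = (−1)^{139−2} = (−1)^137 = -1.
Via Zolotarev, sign(π_{119}) = (119|139) = -1.

-1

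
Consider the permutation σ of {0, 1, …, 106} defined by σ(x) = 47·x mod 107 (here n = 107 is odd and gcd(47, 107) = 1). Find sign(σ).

+1

Start at x=23: 23 → 11 → 89 → 10 → 42 → 48 → 9 → … (one orbit).
π_47 has 3 disjoint cycles with lengths [53, 53, 1] on {0,…,106}.
sign(π) = (−1)^{n − #cycles} = (−1)^{107−3} = (−1)^104 = +1.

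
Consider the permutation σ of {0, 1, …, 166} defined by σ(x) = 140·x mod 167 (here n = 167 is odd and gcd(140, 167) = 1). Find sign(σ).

Start at x=163: 163 → 108 → 90 → 75 → 146 → 66 → 55 → … (one orbit).
Decompose π into cycles: lengths [166, 1] (2 cycles, including the fixed point 0).
Σ(ℓ_i−1) = 167−2 = 165; sign = (−1)^165 = -1.
Check: (140/167) = -1 by Zolotarev.

-1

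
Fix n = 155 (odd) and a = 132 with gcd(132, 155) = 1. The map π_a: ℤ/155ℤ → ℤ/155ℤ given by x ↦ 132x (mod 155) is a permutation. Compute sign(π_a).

-1

Trace 4: π^k(4) = [4, 63, 101, 2, 109, 128, 1] for k=0..6.
Cycle type of π: 20×6 + 5×6 + 4 + 1; total 14 cycles.
Σ(ℓ_i−1) = 155−14 = 141; sign = (−1)^141 = -1.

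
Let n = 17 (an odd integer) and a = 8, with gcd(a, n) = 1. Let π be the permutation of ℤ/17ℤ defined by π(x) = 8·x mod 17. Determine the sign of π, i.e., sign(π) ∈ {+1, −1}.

+1

Trace 8: π^k(8) = [8, 13, 2, 16, 9, 4, 15] for k=0..6.
Cycle type of π: 8×2 + 1; total 3 cycles.
17 − 3 = 14 transpositions; sign(π) = (−1)^14 = +1.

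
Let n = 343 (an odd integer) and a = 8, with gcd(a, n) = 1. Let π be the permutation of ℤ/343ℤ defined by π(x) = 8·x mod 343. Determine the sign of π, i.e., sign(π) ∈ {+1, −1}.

+1

Start at x=8: 8 → 64 → 169 → 323 → 183 → 92 → 50 → … (one orbit).
The orbit structure of x ↦ 8x mod 343: 19 orbits of sizes [49, 49, 49, 49, 49, 49, 7, 7, 7, 7, 7, 7, 1, 1, 1, 1, 1, 1, 1].
sign(π) = (−1)^{n − #cycles} = (−1)^{343−19} = (−1)^324 = +1.
Via Zolotarev, sign(π_{8}) = (8|343) = +1.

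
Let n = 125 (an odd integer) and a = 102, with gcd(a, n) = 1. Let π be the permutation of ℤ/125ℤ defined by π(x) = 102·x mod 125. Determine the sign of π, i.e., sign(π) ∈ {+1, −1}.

-1

Start at x=87: 87 → 124 → 23 → 96 → 42 → 34 → 93 → … (one orbit).
Cycle lengths of π_102 on ℤ/125ℤ: [100, 20, 4, 1]; 4 cycles in total.
4 cycles on 125: each ℓ→(−1)^(ℓ−1), product (−1)^121 = -1.
Via Zolotarev, sign(π_{102}) = (102|125) = -1.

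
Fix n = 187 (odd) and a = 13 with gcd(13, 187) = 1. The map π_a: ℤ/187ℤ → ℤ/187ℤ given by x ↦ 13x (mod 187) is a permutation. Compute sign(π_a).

-1

Trace 135: π^k(135) = [135, 72, 1, 13, 169, 140, 137] for k=0..6.
Cycle lengths of π_13 on ℤ/187ℤ: [20, 20, 20, 20, 20, 20, 20, 20, 10, 4, 4, 4, 4, 1]; 14 cycles in total.
14 cycles on 187: each ℓ→(−1)^(ℓ−1), product (−1)^173 = -1.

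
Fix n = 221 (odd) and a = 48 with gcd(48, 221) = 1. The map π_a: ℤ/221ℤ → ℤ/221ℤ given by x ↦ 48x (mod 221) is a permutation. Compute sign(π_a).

Trace 66: π^k(66) = [66, 74, 16, 105, 178, 146, 157] for k=0..6.
Cycle lengths of π_48 on ℤ/221ℤ: [48, 48, 48, 48, 16, 3, 3, 3, 3, 1]; 10 cycles in total.
10 cycles on 221: each ℓ→(−1)^(ℓ−1), product (−1)^211 = -1.

-1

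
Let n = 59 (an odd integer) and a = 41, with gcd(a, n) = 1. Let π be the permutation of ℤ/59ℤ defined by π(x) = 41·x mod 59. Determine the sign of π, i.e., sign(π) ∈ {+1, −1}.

+1

Trace 5: π^k(5) = [5, 28, 27, 45, 16, 7, 51] for k=0..6.
The orbit structure of x ↦ 41x mod 59: 3 orbits of sizes [29, 29, 1].
3 cycles on 59: each ℓ→(−1)^(ℓ−1), product (−1)^56 = +1.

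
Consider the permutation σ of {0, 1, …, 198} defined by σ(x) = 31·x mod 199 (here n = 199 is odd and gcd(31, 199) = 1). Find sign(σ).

+1

Start at x=49: 49 → 126 → 125 → 94 → 128 → 187 → 26 → … (one orbit).
The orbit structure of x ↦ 31x mod 199: 3 orbits of sizes [99, 99, 1].
With 3 cycles on 199 points, sign = (−1)^{199−3} = +1.
(31|199)_J = +1 (Zolotarev's lemma cross-check).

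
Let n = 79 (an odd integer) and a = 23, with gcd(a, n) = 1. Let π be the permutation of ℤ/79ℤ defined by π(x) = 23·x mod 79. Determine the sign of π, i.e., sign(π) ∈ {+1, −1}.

+1

Trace 55: π^k(55) = [55, 1, 23] for k=0..2.
Cycle type of π: 3×26 + 1; total 27 cycles.
sign(π) = (−1)^{n − #cycles} = (−1)^{79−27} = (−1)^52 = +1.
Zolotarev: (23|79) = +1, matching the cycle-count sign.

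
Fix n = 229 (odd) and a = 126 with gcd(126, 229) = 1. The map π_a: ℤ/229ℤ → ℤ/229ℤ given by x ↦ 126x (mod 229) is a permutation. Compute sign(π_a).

+1

Start at x=14: 14 → 161 → 134 → 167 → 203 → 159 → 111 → … (one orbit).
Cycle lengths of π_126 on ℤ/229ℤ: [57, 57, 57, 57, 1]; 5 cycles in total.
sign(π) = (−1)^{n − #cycles} = (−1)^{229−5} = (−1)^224 = +1.
Check: (126/229) = +1 by Zolotarev.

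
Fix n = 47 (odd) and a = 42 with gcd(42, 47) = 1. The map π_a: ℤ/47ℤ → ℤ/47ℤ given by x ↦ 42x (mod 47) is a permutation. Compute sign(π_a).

+1

Orbit of 4 under x↦42x: [4, 27, 6, 17, 9, 2, 37]… (length divides ord_47(42)).
π_42 has 3 disjoint cycles with lengths [23, 23, 1] on {0,…,46}.
3 cycles on 47: each ℓ→(−1)^(ℓ−1), product (−1)^44 = +1.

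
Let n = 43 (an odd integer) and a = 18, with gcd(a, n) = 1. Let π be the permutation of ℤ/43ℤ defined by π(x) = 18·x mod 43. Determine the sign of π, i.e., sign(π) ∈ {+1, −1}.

Orbit of 20 under x↦18x: [20, 16, 30, 24, 2, 36, 3]… (length divides ord_43(18)).
π_18 has 2 disjoint cycles with lengths [42, 1] on {0,…,42}.
Σ(ℓ_i−1) = 43−2 = 41; sign = (−1)^41 = -1.
The Jacobi symbol (18|43) = -1 (Zolotarev) agrees.

-1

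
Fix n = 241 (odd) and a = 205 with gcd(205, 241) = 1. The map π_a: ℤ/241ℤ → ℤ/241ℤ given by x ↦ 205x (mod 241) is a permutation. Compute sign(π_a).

+1

Start at x=87: 87 → 1 → 205 → 91 → 98 → 87 (one orbit).
49 cycles of lengths [5, 5, 5, 5, 5, 5, 5, 5, 5, 5, 5, 5, 5, 5, 5, 5, 5, 5, 5, 5, 5, 5, 5, 5, 5, 5, 5, 5, 5, 5, 5, 5, 5, 5, 5, 5, 5, 5, 5, 5, 5, 5, 5, 5, 5, 5, 5, 5, 1].
Σ(ℓ_i−1) = 241−49 = 192; sign = (−1)^192 = +1.
The Jacobi symbol (205|241) = +1 (Zolotarev) agrees.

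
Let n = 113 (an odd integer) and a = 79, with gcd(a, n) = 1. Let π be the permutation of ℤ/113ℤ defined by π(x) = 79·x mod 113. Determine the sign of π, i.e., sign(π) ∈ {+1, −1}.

-1

Trace 78: π^k(78) = [78, 60, 107, 91, 70, 106, 12] for k=0..6.
Cycle lengths of π_79 on ℤ/113ℤ: [112, 1]; 2 cycles in total.
Σ(ℓ_i−1) = 113−2 = 111; sign = (−1)^111 = -1.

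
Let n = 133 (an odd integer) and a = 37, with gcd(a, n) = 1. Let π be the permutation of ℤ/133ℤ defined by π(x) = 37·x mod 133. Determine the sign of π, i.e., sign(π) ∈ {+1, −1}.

-1

Trace 39: π^k(39) = [39, 113, 58, 18, 1, 37] for k=0..5.
π_37 has 30 disjoint cycles with lengths [6, 6, 6, 6, 6, 6, 6, 6, 6, 6, 6, 6, 6, 6, 6, 6, 6, 6, 3, 3, 2, 2, 2, 2, 2, 2, 2, 2, 2, 1] on {0,…,132}.
n − c = 133 − 30 = 103; sign = (−1)^103 = -1.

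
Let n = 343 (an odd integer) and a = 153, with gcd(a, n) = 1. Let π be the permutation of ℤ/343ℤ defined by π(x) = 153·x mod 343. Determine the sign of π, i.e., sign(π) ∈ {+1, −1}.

Orbit of 309 under x↦153x: [309, 286, 197, 300, 281, 118, 218]… (length divides ord_343(153)).
Decompose π into cycles: lengths [98, 98, 98, 14, 14, 14, 2, 2, 2, 1] (10 cycles, including the fixed point 0).
With 10 cycles on 343 points, sign = (−1)^{343−10} = -1.
(153|343)_J = -1 (Zolotarev's lemma cross-check).

-1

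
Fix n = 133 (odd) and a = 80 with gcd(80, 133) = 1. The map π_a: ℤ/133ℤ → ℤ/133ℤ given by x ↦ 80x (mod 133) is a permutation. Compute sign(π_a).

Trace 83: π^k(83) = [83, 123, 131, 106, 101, 100, 20] for k=0..6.
10 cycles of lengths [18, 18, 18, 18, 18, 18, 9, 9, 6, 1].
n − c = 133 − 10 = 123; sign = (−1)^123 = -1.
Zolotarev: (80|133) = -1, matching the cycle-count sign.

-1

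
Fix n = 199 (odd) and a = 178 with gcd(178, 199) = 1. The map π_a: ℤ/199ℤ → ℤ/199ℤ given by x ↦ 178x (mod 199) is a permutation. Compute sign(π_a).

+1

Trace 162: π^k(162) = [162, 180, 1, 178, 43, 92, 58] for k=0..6.
π_178 has 23 disjoint cycles with lengths [9, 9, 9, 9, 9, 9, 9, 9, 9, 9, 9, 9, 9, 9, 9, 9, 9, 9, 9, 9, 9, 9, 1] on {0,…,198}.
n − c = 199 − 23 = 176; sign = (−1)^176 = +1.
Via Zolotarev, sign(π_{178}) = (178|199) = +1.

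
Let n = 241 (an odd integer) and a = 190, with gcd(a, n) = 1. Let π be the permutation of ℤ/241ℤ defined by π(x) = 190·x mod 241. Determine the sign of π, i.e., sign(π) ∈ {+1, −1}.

Trace 80: π^k(80) = [80, 17, 97, 114, 211, 84, 54] for k=0..6.
2 cycles of lengths [240, 1].
Σ(ℓ_i−1) = 241−2 = 239; sign = (−1)^239 = -1.
The Jacobi symbol (190|241) = -1 (Zolotarev) agrees.

-1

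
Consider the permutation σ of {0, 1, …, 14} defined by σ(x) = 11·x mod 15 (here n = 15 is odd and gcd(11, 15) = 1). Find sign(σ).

Start at x=1: 1 → 11 → 1 (one orbit).
Cycle lengths of π_11 on ℤ/15ℤ: [2, 2, 2, 2, 2, 1, 1, 1, 1, 1]; 10 cycles in total.
10 cycles on 15: each ℓ→(−1)^(ℓ−1), product (−1)^5 = -1.
(11|15)_J = -1 (Zolotarev's lemma cross-check).

-1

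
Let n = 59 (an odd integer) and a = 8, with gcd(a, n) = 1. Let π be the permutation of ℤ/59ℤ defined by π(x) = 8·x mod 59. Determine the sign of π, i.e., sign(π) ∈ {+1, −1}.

-1

Trace 56: π^k(56) = [56, 35, 44, 57, 43, 49, 38] for k=0..6.
Decompose π into cycles: lengths [58, 1] (2 cycles, including the fixed point 0).
n − c = 59 − 2 = 57; sign = (−1)^57 = -1.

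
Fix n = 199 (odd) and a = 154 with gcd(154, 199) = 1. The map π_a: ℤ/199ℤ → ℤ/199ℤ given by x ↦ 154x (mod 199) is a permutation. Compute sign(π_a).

-1

Start at x=97: 97 → 13 → 12 → 57 → 22 → 5 → 173 → … (one orbit).
Decompose π into cycles: lengths [198, 1] (2 cycles, including the fixed point 0).
Σ(ℓ_i−1) = 199−2 = 197; sign = (−1)^197 = -1.
Zolotarev: (154|199) = -1, matching the cycle-count sign.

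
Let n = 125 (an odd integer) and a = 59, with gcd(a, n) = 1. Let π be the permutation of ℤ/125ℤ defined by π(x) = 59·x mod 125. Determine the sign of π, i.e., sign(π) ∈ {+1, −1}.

Orbit of 59 under x↦59x: [59, 106, 4, 111, 49, 16, 69]… (length divides ord_125(59)).
7 cycles of lengths [50, 50, 10, 10, 2, 2, 1].
n − c = 125 − 7 = 118; sign = (−1)^118 = +1.
(59|125)_J = +1 (Zolotarev's lemma cross-check).

+1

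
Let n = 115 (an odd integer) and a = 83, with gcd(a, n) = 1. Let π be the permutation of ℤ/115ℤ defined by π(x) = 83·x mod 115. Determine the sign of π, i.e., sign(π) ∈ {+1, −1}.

Trace 17: π^k(17) = [17, 31, 43, 4, 102, 71, 28] for k=0..6.
Cycle lengths of π_83 on ℤ/115ℤ: [44, 44, 22, 4, 1]; 5 cycles in total.
5 cycles on 115: each ℓ→(−1)^(ℓ−1), product (−1)^110 = +1.

+1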